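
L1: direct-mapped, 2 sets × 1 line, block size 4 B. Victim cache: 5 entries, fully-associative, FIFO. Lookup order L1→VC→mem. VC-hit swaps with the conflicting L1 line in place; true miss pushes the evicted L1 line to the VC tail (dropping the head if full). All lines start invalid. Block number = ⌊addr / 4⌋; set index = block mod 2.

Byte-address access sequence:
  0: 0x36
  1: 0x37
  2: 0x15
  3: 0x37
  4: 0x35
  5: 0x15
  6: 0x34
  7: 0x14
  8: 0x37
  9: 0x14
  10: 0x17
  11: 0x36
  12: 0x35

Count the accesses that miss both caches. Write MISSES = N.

0: 0x36 (blk 13, set 1) → MISS  vc=[]
1: 0x37 (blk 13, set 1) → L1-HIT  vc=[]
2: 0x15 (blk 5, set 1) → MISS  vc=[13]
3: 0x37 (blk 13, set 1) → VC-HIT  vc=[5]
4: 0x35 (blk 13, set 1) → L1-HIT  vc=[5]
5: 0x15 (blk 5, set 1) → VC-HIT  vc=[13]
6: 0x34 (blk 13, set 1) → VC-HIT  vc=[5]
7: 0x14 (blk 5, set 1) → VC-HIT  vc=[13]
8: 0x37 (blk 13, set 1) → VC-HIT  vc=[5]
9: 0x14 (blk 5, set 1) → VC-HIT  vc=[13]
10: 0x17 (blk 5, set 1) → L1-HIT  vc=[13]
11: 0x36 (blk 13, set 1) → VC-HIT  vc=[5]
12: 0x35 (blk 13, set 1) → L1-HIT  vc=[5]

MISSES = 2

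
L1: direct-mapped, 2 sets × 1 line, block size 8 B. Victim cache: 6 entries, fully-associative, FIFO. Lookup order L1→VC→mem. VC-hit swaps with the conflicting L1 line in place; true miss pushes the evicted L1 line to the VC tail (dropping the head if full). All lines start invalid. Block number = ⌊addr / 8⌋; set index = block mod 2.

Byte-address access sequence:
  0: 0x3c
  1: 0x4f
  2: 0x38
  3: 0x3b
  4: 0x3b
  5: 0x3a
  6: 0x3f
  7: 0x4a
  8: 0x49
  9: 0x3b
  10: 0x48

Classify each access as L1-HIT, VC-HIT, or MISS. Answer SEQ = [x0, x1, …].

#0 0x3c→b7/s1 MISS; vc=[]
#1 0x4f→b9/s1 MISS; vc=[7]
#2 0x38→b7/s1 VC-HIT; vc=[9]
#3 0x3b→b7/s1 L1-HIT; vc=[9]
#4 0x3b→b7/s1 L1-HIT; vc=[9]
#5 0x3a→b7/s1 L1-HIT; vc=[9]
#6 0x3f→b7/s1 L1-HIT; vc=[9]
#7 0x4a→b9/s1 VC-HIT; vc=[7]
#8 0x49→b9/s1 L1-HIT; vc=[7]
#9 0x3b→b7/s1 VC-HIT; vc=[9]
#10 0x48→b9/s1 VC-HIT; vc=[7]

SEQ = [MISS, MISS, VC-HIT, L1-HIT, L1-HIT, L1-HIT, L1-HIT, VC-HIT, L1-HIT, VC-HIT, VC-HIT]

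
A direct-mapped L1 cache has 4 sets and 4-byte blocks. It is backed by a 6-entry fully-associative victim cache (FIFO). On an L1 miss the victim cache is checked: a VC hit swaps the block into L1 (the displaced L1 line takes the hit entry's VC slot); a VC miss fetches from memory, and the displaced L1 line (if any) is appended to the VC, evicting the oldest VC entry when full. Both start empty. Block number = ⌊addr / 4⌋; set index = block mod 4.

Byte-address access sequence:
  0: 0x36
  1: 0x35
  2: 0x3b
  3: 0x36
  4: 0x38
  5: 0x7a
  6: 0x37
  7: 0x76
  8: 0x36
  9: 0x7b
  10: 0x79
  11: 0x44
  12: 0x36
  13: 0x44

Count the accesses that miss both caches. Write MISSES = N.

0: 0x36 (blk 13, set 1) → MISS  vc=[]
1: 0x35 (blk 13, set 1) → L1-HIT  vc=[]
2: 0x3b (blk 14, set 2) → MISS  vc=[]
3: 0x36 (blk 13, set 1) → L1-HIT  vc=[]
4: 0x38 (blk 14, set 2) → L1-HIT  vc=[]
5: 0x7a (blk 30, set 2) → MISS  vc=[14]
6: 0x37 (blk 13, set 1) → L1-HIT  vc=[14]
7: 0x76 (blk 29, set 1) → MISS  vc=[14, 13]
8: 0x36 (blk 13, set 1) → VC-HIT  vc=[14, 29]
9: 0x7b (blk 30, set 2) → L1-HIT  vc=[14, 29]
10: 0x79 (blk 30, set 2) → L1-HIT  vc=[14, 29]
11: 0x44 (blk 17, set 1) → MISS  vc=[14, 29, 13]
12: 0x36 (blk 13, set 1) → VC-HIT  vc=[14, 29, 17]
13: 0x44 (blk 17, set 1) → VC-HIT  vc=[14, 29, 13]

MISSES = 5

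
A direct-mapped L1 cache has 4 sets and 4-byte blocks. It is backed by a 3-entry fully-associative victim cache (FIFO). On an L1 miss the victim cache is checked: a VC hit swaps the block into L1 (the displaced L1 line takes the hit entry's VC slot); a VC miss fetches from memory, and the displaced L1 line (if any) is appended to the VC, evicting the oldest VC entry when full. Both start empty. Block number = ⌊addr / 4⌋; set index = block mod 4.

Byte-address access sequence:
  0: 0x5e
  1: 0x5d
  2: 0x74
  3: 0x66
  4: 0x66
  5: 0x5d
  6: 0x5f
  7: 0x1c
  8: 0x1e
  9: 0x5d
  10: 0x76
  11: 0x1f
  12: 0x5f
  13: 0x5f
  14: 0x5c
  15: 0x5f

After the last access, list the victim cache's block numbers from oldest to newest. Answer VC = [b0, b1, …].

VC = [25, 7]

#0 0x5e→b23/s3 MISS; vc=[]
#1 0x5d→b23/s3 L1-HIT; vc=[]
#2 0x74→b29/s1 MISS; vc=[]
#3 0x66→b25/s1 MISS; vc=[29]
#4 0x66→b25/s1 L1-HIT; vc=[29]
#5 0x5d→b23/s3 L1-HIT; vc=[29]
#6 0x5f→b23/s3 L1-HIT; vc=[29]
#7 0x1c→b7/s3 MISS; vc=[29,23]
#8 0x1e→b7/s3 L1-HIT; vc=[29,23]
#9 0x5d→b23/s3 VC-HIT; vc=[29,7]
#10 0x76→b29/s1 VC-HIT; vc=[25,7]
#11 0x1f→b7/s3 VC-HIT; vc=[25,23]
#12 0x5f→b23/s3 VC-HIT; vc=[25,7]
#13 0x5f→b23/s3 L1-HIT; vc=[25,7]
#14 0x5c→b23/s3 L1-HIT; vc=[25,7]
#15 0x5f→b23/s3 L1-HIT; vc=[25,7]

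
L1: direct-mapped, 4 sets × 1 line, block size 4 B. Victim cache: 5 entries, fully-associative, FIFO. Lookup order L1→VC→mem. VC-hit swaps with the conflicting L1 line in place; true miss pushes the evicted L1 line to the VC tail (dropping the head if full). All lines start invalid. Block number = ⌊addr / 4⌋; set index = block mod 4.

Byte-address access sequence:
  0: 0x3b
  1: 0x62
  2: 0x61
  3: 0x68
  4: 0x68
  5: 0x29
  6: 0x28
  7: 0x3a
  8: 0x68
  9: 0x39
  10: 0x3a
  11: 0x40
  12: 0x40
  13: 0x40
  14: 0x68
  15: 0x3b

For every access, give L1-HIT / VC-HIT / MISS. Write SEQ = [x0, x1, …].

SEQ = [MISS, MISS, L1-HIT, MISS, L1-HIT, MISS, L1-HIT, VC-HIT, VC-HIT, VC-HIT, L1-HIT, MISS, L1-HIT, L1-HIT, VC-HIT, VC-HIT]

0: 0x3b (blk 14, set 2) → MISS  vc=[]
1: 0x62 (blk 24, set 0) → MISS  vc=[]
2: 0x61 (blk 24, set 0) → L1-HIT  vc=[]
3: 0x68 (blk 26, set 2) → MISS  vc=[14]
4: 0x68 (blk 26, set 2) → L1-HIT  vc=[14]
5: 0x29 (blk 10, set 2) → MISS  vc=[14, 26]
6: 0x28 (blk 10, set 2) → L1-HIT  vc=[14, 26]
7: 0x3a (blk 14, set 2) → VC-HIT  vc=[10, 26]
8: 0x68 (blk 26, set 2) → VC-HIT  vc=[10, 14]
9: 0x39 (blk 14, set 2) → VC-HIT  vc=[10, 26]
10: 0x3a (blk 14, set 2) → L1-HIT  vc=[10, 26]
11: 0x40 (blk 16, set 0) → MISS  vc=[10, 26, 24]
12: 0x40 (blk 16, set 0) → L1-HIT  vc=[10, 26, 24]
13: 0x40 (blk 16, set 0) → L1-HIT  vc=[10, 26, 24]
14: 0x68 (blk 26, set 2) → VC-HIT  vc=[10, 14, 24]
15: 0x3b (blk 14, set 2) → VC-HIT  vc=[10, 26, 24]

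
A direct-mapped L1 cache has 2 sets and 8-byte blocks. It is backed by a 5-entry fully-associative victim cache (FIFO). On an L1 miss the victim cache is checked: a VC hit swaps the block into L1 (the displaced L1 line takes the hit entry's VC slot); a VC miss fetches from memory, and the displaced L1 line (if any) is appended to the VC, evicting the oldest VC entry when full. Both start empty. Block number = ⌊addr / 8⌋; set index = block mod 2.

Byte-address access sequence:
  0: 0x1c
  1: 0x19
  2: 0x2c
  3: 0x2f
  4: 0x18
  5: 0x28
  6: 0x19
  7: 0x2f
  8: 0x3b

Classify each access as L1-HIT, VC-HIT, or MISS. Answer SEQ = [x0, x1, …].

  [0] addr=0x1c blk=3 s=1: MISS | VC []
  [1] addr=0x19 blk=3 s=1: L1-HIT | VC []
  [2] addr=0x2c blk=5 s=1: MISS | VC [3]
  [3] addr=0x2f blk=5 s=1: L1-HIT | VC [3]
  [4] addr=0x18 blk=3 s=1: VC-HIT | VC [5]
  [5] addr=0x28 blk=5 s=1: VC-HIT | VC [3]
  [6] addr=0x19 blk=3 s=1: VC-HIT | VC [5]
  [7] addr=0x2f blk=5 s=1: VC-HIT | VC [3]
  [8] addr=0x3b blk=7 s=1: MISS | VC [3, 5]

SEQ = [MISS, L1-HIT, MISS, L1-HIT, VC-HIT, VC-HIT, VC-HIT, VC-HIT, MISS]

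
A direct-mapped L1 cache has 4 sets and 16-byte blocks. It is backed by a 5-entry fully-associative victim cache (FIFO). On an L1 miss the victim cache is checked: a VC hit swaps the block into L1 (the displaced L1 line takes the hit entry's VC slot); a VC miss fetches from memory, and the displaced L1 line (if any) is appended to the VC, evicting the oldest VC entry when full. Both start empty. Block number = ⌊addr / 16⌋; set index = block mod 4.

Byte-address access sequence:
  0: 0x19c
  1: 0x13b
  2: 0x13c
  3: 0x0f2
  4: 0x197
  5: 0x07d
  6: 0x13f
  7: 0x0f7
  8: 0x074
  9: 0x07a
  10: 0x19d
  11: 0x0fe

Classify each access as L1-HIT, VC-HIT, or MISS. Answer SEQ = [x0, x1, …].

SEQ = [MISS, MISS, L1-HIT, MISS, L1-HIT, MISS, VC-HIT, VC-HIT, VC-HIT, L1-HIT, L1-HIT, VC-HIT]

0: 0x19c (blk 25, set 1) → MISS  vc=[]
1: 0x13b (blk 19, set 3) → MISS  vc=[]
2: 0x13c (blk 19, set 3) → L1-HIT  vc=[]
3: 0xf2 (blk 15, set 3) → MISS  vc=[19]
4: 0x197 (blk 25, set 1) → L1-HIT  vc=[19]
5: 0x7d (blk 7, set 3) → MISS  vc=[19, 15]
6: 0x13f (blk 19, set 3) → VC-HIT  vc=[7, 15]
7: 0xf7 (blk 15, set 3) → VC-HIT  vc=[7, 19]
8: 0x74 (blk 7, set 3) → VC-HIT  vc=[15, 19]
9: 0x7a (blk 7, set 3) → L1-HIT  vc=[15, 19]
10: 0x19d (blk 25, set 1) → L1-HIT  vc=[15, 19]
11: 0xfe (blk 15, set 3) → VC-HIT  vc=[7, 19]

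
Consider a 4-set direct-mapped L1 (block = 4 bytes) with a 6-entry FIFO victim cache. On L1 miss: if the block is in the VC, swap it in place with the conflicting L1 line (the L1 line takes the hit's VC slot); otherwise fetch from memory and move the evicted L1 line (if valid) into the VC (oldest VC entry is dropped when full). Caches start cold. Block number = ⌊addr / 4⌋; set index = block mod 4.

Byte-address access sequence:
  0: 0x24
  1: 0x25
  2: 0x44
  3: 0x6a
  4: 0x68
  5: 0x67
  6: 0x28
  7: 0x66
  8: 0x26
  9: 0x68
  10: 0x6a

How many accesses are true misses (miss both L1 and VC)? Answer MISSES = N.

MISSES = 5

0: 0x24 (blk 9, set 1) → MISS  vc=[]
1: 0x25 (blk 9, set 1) → L1-HIT  vc=[]
2: 0x44 (blk 17, set 1) → MISS  vc=[9]
3: 0x6a (blk 26, set 2) → MISS  vc=[9]
4: 0x68 (blk 26, set 2) → L1-HIT  vc=[9]
5: 0x67 (blk 25, set 1) → MISS  vc=[9, 17]
6: 0x28 (blk 10, set 2) → MISS  vc=[9, 17, 26]
7: 0x66 (blk 25, set 1) → L1-HIT  vc=[9, 17, 26]
8: 0x26 (blk 9, set 1) → VC-HIT  vc=[25, 17, 26]
9: 0x68 (blk 26, set 2) → VC-HIT  vc=[25, 17, 10]
10: 0x6a (blk 26, set 2) → L1-HIT  vc=[25, 17, 10]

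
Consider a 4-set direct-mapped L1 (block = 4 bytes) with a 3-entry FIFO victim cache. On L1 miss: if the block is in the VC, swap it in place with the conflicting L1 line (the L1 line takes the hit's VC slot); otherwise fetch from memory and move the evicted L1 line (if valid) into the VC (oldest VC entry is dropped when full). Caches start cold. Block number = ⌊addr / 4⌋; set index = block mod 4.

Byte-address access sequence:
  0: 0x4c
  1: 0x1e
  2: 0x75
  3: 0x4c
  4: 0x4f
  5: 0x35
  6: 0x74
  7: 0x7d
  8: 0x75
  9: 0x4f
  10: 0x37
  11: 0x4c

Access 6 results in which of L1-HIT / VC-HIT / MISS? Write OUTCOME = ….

OUTCOME = VC-HIT

#0 0x4c→b19/s3 MISS; vc=[]
#1 0x1e→b7/s3 MISS; vc=[19]
#2 0x75→b29/s1 MISS; vc=[19]
#3 0x4c→b19/s3 VC-HIT; vc=[7]
#4 0x4f→b19/s3 L1-HIT; vc=[7]
#5 0x35→b13/s1 MISS; vc=[7,29]
#6 0x74→b29/s1 VC-HIT; vc=[7,13]
#7 0x7d→b31/s3 MISS; vc=[7,13,19]
#8 0x75→b29/s1 L1-HIT; vc=[7,13,19]
#9 0x4f→b19/s3 VC-HIT; vc=[7,13,31]
#10 0x37→b13/s1 VC-HIT; vc=[7,29,31]
#11 0x4c→b19/s3 L1-HIT; vc=[7,29,31]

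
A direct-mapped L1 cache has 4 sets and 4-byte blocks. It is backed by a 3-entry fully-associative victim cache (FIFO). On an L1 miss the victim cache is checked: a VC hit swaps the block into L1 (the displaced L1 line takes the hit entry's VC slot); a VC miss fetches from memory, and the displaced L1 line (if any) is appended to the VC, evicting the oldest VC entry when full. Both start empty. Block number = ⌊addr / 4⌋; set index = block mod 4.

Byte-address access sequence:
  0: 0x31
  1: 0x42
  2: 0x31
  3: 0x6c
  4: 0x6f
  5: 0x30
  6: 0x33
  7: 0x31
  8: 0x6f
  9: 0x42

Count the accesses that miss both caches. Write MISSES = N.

MISSES = 3

  [0] addr=0x31 blk=12 s=0: MISS | VC []
  [1] addr=0x42 blk=16 s=0: MISS | VC [12]
  [2] addr=0x31 blk=12 s=0: VC-HIT | VC [16]
  [3] addr=0x6c blk=27 s=3: MISS | VC [16]
  [4] addr=0x6f blk=27 s=3: L1-HIT | VC [16]
  [5] addr=0x30 blk=12 s=0: L1-HIT | VC [16]
  [6] addr=0x33 blk=12 s=0: L1-HIT | VC [16]
  [7] addr=0x31 blk=12 s=0: L1-HIT | VC [16]
  [8] addr=0x6f blk=27 s=3: L1-HIT | VC [16]
  [9] addr=0x42 blk=16 s=0: VC-HIT | VC [12]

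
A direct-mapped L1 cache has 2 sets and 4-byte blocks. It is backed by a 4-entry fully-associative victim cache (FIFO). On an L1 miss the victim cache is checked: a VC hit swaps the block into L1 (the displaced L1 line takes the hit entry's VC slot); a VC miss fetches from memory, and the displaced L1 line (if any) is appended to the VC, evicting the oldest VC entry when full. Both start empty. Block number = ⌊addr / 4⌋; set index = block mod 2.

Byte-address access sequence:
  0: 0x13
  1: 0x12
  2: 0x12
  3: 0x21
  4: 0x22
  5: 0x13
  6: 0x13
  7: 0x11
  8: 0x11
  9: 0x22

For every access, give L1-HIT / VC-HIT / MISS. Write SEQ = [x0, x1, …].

SEQ = [MISS, L1-HIT, L1-HIT, MISS, L1-HIT, VC-HIT, L1-HIT, L1-HIT, L1-HIT, VC-HIT]

  [0] addr=0x13 blk=4 s=0: MISS | VC []
  [1] addr=0x12 blk=4 s=0: L1-HIT | VC []
  [2] addr=0x12 blk=4 s=0: L1-HIT | VC []
  [3] addr=0x21 blk=8 s=0: MISS | VC [4]
  [4] addr=0x22 blk=8 s=0: L1-HIT | VC [4]
  [5] addr=0x13 blk=4 s=0: VC-HIT | VC [8]
  [6] addr=0x13 blk=4 s=0: L1-HIT | VC [8]
  [7] addr=0x11 blk=4 s=0: L1-HIT | VC [8]
  [8] addr=0x11 blk=4 s=0: L1-HIT | VC [8]
  [9] addr=0x22 blk=8 s=0: VC-HIT | VC [4]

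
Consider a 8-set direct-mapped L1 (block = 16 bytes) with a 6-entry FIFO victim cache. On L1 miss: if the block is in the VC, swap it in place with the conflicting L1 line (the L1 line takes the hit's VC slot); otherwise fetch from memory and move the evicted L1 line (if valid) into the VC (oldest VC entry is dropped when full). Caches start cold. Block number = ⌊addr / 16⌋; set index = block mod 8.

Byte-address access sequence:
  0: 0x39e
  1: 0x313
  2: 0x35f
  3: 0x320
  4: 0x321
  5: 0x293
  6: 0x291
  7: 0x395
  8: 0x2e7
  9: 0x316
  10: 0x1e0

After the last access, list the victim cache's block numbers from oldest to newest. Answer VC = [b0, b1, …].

#0 0x39e→b57/s1 MISS; vc=[]
#1 0x313→b49/s1 MISS; vc=[57]
#2 0x35f→b53/s5 MISS; vc=[57]
#3 0x320→b50/s2 MISS; vc=[57]
#4 0x321→b50/s2 L1-HIT; vc=[57]
#5 0x293→b41/s1 MISS; vc=[57,49]
#6 0x291→b41/s1 L1-HIT; vc=[57,49]
#7 0x395→b57/s1 VC-HIT; vc=[41,49]
#8 0x2e7→b46/s6 MISS; vc=[41,49]
#9 0x316→b49/s1 VC-HIT; vc=[41,57]
#10 0x1e0→b30/s6 MISS; vc=[41,57,46]

VC = [41, 57, 46]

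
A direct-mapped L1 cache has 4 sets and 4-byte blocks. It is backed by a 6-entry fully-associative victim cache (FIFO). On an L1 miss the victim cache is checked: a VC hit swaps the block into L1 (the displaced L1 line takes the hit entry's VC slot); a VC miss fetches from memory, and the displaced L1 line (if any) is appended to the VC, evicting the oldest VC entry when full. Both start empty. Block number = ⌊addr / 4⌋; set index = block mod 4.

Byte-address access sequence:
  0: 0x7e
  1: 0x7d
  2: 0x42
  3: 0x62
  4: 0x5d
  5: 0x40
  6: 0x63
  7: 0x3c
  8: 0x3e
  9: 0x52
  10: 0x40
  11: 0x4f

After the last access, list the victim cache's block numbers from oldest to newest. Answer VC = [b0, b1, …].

  [0] addr=0x7e blk=31 s=3: MISS | VC []
  [1] addr=0x7d blk=31 s=3: L1-HIT | VC []
  [2] addr=0x42 blk=16 s=0: MISS | VC []
  [3] addr=0x62 blk=24 s=0: MISS | VC [16]
  [4] addr=0x5d blk=23 s=3: MISS | VC [16, 31]
  [5] addr=0x40 blk=16 s=0: VC-HIT | VC [24, 31]
  [6] addr=0x63 blk=24 s=0: VC-HIT | VC [16, 31]
  [7] addr=0x3c blk=15 s=3: MISS | VC [16, 31, 23]
  [8] addr=0x3e blk=15 s=3: L1-HIT | VC [16, 31, 23]
  [9] addr=0x52 blk=20 s=0: MISS | VC [16, 31, 23, 24]
  [10] addr=0x40 blk=16 s=0: VC-HIT | VC [20, 31, 23, 24]
  [11] addr=0x4f blk=19 s=3: MISS | VC [20, 31, 23, 24, 15]

VC = [20, 31, 23, 24, 15]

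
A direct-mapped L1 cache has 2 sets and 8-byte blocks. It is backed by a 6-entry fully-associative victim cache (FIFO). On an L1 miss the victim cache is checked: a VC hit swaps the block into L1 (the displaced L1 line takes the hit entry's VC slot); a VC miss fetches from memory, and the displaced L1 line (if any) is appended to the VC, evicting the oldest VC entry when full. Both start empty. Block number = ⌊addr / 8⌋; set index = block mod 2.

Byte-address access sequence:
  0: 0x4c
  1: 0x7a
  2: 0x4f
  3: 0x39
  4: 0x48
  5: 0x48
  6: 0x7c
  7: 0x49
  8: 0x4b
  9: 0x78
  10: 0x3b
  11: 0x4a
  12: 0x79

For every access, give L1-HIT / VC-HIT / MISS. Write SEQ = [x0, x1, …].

0: 0x4c (blk 9, set 1) → MISS  vc=[]
1: 0x7a (blk 15, set 1) → MISS  vc=[9]
2: 0x4f (blk 9, set 1) → VC-HIT  vc=[15]
3: 0x39 (blk 7, set 1) → MISS  vc=[15, 9]
4: 0x48 (blk 9, set 1) → VC-HIT  vc=[15, 7]
5: 0x48 (blk 9, set 1) → L1-HIT  vc=[15, 7]
6: 0x7c (blk 15, set 1) → VC-HIT  vc=[9, 7]
7: 0x49 (blk 9, set 1) → VC-HIT  vc=[15, 7]
8: 0x4b (blk 9, set 1) → L1-HIT  vc=[15, 7]
9: 0x78 (blk 15, set 1) → VC-HIT  vc=[9, 7]
10: 0x3b (blk 7, set 1) → VC-HIT  vc=[9, 15]
11: 0x4a (blk 9, set 1) → VC-HIT  vc=[7, 15]
12: 0x79 (blk 15, set 1) → VC-HIT  vc=[7, 9]

SEQ = [MISS, MISS, VC-HIT, MISS, VC-HIT, L1-HIT, VC-HIT, VC-HIT, L1-HIT, VC-HIT, VC-HIT, VC-HIT, VC-HIT]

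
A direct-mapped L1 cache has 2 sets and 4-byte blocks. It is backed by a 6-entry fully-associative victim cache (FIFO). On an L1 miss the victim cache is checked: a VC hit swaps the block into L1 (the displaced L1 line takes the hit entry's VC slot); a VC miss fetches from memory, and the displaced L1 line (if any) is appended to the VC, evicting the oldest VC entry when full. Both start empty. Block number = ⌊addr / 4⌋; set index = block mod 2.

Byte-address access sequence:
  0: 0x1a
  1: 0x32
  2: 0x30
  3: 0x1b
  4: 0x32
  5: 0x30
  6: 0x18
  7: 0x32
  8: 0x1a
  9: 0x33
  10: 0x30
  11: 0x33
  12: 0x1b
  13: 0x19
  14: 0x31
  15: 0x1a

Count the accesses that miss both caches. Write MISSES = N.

0: 0x1a (blk 6, set 0) → MISS  vc=[]
1: 0x32 (blk 12, set 0) → MISS  vc=[6]
2: 0x30 (blk 12, set 0) → L1-HIT  vc=[6]
3: 0x1b (blk 6, set 0) → VC-HIT  vc=[12]
4: 0x32 (blk 12, set 0) → VC-HIT  vc=[6]
5: 0x30 (blk 12, set 0) → L1-HIT  vc=[6]
6: 0x18 (blk 6, set 0) → VC-HIT  vc=[12]
7: 0x32 (blk 12, set 0) → VC-HIT  vc=[6]
8: 0x1a (blk 6, set 0) → VC-HIT  vc=[12]
9: 0x33 (blk 12, set 0) → VC-HIT  vc=[6]
10: 0x30 (blk 12, set 0) → L1-HIT  vc=[6]
11: 0x33 (blk 12, set 0) → L1-HIT  vc=[6]
12: 0x1b (blk 6, set 0) → VC-HIT  vc=[12]
13: 0x19 (blk 6, set 0) → L1-HIT  vc=[12]
14: 0x31 (blk 12, set 0) → VC-HIT  vc=[6]
15: 0x1a (blk 6, set 0) → VC-HIT  vc=[12]

MISSES = 2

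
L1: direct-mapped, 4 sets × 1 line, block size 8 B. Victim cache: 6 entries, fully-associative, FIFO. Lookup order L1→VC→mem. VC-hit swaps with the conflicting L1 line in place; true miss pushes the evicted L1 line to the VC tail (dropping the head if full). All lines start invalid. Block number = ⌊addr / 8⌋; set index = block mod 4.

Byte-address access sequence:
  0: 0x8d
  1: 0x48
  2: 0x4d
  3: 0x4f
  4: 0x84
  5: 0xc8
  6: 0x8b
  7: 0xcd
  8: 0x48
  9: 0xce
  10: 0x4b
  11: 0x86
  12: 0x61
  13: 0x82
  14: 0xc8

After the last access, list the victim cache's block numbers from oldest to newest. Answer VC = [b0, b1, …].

VC = [17, 9, 12]

#0 0x8d→b17/s1 MISS; vc=[]
#1 0x48→b9/s1 MISS; vc=[17]
#2 0x4d→b9/s1 L1-HIT; vc=[17]
#3 0x4f→b9/s1 L1-HIT; vc=[17]
#4 0x84→b16/s0 MISS; vc=[17]
#5 0xc8→b25/s1 MISS; vc=[17,9]
#6 0x8b→b17/s1 VC-HIT; vc=[25,9]
#7 0xcd→b25/s1 VC-HIT; vc=[17,9]
#8 0x48→b9/s1 VC-HIT; vc=[17,25]
#9 0xce→b25/s1 VC-HIT; vc=[17,9]
#10 0x4b→b9/s1 VC-HIT; vc=[17,25]
#11 0x86→b16/s0 L1-HIT; vc=[17,25]
#12 0x61→b12/s0 MISS; vc=[17,25,16]
#13 0x82→b16/s0 VC-HIT; vc=[17,25,12]
#14 0xc8→b25/s1 VC-HIT; vc=[17,9,12]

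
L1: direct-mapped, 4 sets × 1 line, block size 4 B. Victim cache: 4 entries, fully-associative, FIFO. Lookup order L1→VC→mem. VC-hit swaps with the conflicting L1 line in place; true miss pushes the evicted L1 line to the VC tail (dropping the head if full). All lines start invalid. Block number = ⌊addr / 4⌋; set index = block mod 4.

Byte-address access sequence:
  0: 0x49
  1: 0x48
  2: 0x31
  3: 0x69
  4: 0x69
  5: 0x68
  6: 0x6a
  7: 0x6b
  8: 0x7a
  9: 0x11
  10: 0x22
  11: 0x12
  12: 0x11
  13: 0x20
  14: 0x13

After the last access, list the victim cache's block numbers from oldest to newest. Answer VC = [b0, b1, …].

#0 0x49→b18/s2 MISS; vc=[]
#1 0x48→b18/s2 L1-HIT; vc=[]
#2 0x31→b12/s0 MISS; vc=[]
#3 0x69→b26/s2 MISS; vc=[18]
#4 0x69→b26/s2 L1-HIT; vc=[18]
#5 0x68→b26/s2 L1-HIT; vc=[18]
#6 0x6a→b26/s2 L1-HIT; vc=[18]
#7 0x6b→b26/s2 L1-HIT; vc=[18]
#8 0x7a→b30/s2 MISS; vc=[18,26]
#9 0x11→b4/s0 MISS; vc=[18,26,12]
#10 0x22→b8/s0 MISS; vc=[18,26,12,4]
#11 0x12→b4/s0 VC-HIT; vc=[18,26,12,8]
#12 0x11→b4/s0 L1-HIT; vc=[18,26,12,8]
#13 0x20→b8/s0 VC-HIT; vc=[18,26,12,4]
#14 0x13→b4/s0 VC-HIT; vc=[18,26,12,8]

VC = [18, 26, 12, 8]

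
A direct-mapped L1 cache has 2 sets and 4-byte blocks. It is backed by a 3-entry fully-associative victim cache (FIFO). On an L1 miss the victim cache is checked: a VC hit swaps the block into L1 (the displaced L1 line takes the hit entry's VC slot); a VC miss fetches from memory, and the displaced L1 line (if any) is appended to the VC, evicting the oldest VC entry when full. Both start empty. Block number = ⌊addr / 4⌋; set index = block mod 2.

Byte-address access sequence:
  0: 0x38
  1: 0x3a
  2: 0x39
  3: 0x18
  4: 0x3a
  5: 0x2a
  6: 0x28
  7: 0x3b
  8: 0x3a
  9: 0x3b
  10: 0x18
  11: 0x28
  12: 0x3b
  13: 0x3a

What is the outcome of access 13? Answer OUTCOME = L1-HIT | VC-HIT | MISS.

OUTCOME = L1-HIT

#0 0x38→b14/s0 MISS; vc=[]
#1 0x3a→b14/s0 L1-HIT; vc=[]
#2 0x39→b14/s0 L1-HIT; vc=[]
#3 0x18→b6/s0 MISS; vc=[14]
#4 0x3a→b14/s0 VC-HIT; vc=[6]
#5 0x2a→b10/s0 MISS; vc=[6,14]
#6 0x28→b10/s0 L1-HIT; vc=[6,14]
#7 0x3b→b14/s0 VC-HIT; vc=[6,10]
#8 0x3a→b14/s0 L1-HIT; vc=[6,10]
#9 0x3b→b14/s0 L1-HIT; vc=[6,10]
#10 0x18→b6/s0 VC-HIT; vc=[14,10]
#11 0x28→b10/s0 VC-HIT; vc=[14,6]
#12 0x3b→b14/s0 VC-HIT; vc=[10,6]
#13 0x3a→b14/s0 L1-HIT; vc=[10,6]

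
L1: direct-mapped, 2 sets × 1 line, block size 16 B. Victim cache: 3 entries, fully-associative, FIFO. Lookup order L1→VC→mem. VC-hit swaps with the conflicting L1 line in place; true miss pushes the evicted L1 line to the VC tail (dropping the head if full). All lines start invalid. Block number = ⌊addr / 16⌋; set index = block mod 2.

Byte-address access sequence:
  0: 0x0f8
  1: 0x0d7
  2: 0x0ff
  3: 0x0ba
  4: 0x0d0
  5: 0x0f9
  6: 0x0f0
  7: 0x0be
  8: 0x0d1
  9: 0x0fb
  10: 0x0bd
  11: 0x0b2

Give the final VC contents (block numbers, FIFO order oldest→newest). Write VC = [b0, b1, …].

VC = [13, 15]

0: 0xf8 (blk 15, set 1) → MISS  vc=[]
1: 0xd7 (blk 13, set 1) → MISS  vc=[15]
2: 0xff (blk 15, set 1) → VC-HIT  vc=[13]
3: 0xba (blk 11, set 1) → MISS  vc=[13, 15]
4: 0xd0 (blk 13, set 1) → VC-HIT  vc=[11, 15]
5: 0xf9 (blk 15, set 1) → VC-HIT  vc=[11, 13]
6: 0xf0 (blk 15, set 1) → L1-HIT  vc=[11, 13]
7: 0xbe (blk 11, set 1) → VC-HIT  vc=[15, 13]
8: 0xd1 (blk 13, set 1) → VC-HIT  vc=[15, 11]
9: 0xfb (blk 15, set 1) → VC-HIT  vc=[13, 11]
10: 0xbd (blk 11, set 1) → VC-HIT  vc=[13, 15]
11: 0xb2 (blk 11, set 1) → L1-HIT  vc=[13, 15]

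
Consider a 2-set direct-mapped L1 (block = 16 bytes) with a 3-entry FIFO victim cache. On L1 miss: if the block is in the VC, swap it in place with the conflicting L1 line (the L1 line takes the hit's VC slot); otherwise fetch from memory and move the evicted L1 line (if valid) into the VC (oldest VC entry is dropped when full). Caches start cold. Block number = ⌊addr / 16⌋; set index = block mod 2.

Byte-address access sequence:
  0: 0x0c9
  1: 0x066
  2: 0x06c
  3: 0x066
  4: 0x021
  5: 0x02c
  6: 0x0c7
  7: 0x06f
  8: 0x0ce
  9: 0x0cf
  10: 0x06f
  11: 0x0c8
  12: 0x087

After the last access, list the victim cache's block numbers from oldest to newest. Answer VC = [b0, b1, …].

#0 0xc9→b12/s0 MISS; vc=[]
#1 0x66→b6/s0 MISS; vc=[12]
#2 0x6c→b6/s0 L1-HIT; vc=[12]
#3 0x66→b6/s0 L1-HIT; vc=[12]
#4 0x21→b2/s0 MISS; vc=[12,6]
#5 0x2c→b2/s0 L1-HIT; vc=[12,6]
#6 0xc7→b12/s0 VC-HIT; vc=[2,6]
#7 0x6f→b6/s0 VC-HIT; vc=[2,12]
#8 0xce→b12/s0 VC-HIT; vc=[2,6]
#9 0xcf→b12/s0 L1-HIT; vc=[2,6]
#10 0x6f→b6/s0 VC-HIT; vc=[2,12]
#11 0xc8→b12/s0 VC-HIT; vc=[2,6]
#12 0x87→b8/s0 MISS; vc=[2,6,12]

VC = [2, 6, 12]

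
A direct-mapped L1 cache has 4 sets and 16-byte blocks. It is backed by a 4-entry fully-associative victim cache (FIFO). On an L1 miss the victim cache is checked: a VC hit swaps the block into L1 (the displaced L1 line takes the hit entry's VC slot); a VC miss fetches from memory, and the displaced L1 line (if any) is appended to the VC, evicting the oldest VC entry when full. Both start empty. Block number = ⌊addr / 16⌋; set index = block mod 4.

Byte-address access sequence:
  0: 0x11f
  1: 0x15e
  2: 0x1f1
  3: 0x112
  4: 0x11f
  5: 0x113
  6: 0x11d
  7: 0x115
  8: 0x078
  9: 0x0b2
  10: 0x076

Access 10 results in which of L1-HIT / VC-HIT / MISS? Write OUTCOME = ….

#0 0x11f→b17/s1 MISS; vc=[]
#1 0x15e→b21/s1 MISS; vc=[17]
#2 0x1f1→b31/s3 MISS; vc=[17]
#3 0x112→b17/s1 VC-HIT; vc=[21]
#4 0x11f→b17/s1 L1-HIT; vc=[21]
#5 0x113→b17/s1 L1-HIT; vc=[21]
#6 0x11d→b17/s1 L1-HIT; vc=[21]
#7 0x115→b17/s1 L1-HIT; vc=[21]
#8 0x78→b7/s3 MISS; vc=[21,31]
#9 0xb2→b11/s3 MISS; vc=[21,31,7]
#10 0x76→b7/s3 VC-HIT; vc=[21,31,11]

OUTCOME = VC-HIT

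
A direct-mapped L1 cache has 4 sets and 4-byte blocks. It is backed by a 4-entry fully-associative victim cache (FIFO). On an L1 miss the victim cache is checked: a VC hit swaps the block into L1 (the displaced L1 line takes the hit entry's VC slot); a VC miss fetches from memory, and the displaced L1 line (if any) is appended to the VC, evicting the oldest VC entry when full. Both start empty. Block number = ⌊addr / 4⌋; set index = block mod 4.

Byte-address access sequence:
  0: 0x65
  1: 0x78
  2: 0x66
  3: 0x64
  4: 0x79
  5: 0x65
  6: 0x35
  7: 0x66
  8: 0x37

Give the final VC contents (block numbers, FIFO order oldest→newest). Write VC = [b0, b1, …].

VC = [25]

  [0] addr=0x65 blk=25 s=1: MISS | VC []
  [1] addr=0x78 blk=30 s=2: MISS | VC []
  [2] addr=0x66 blk=25 s=1: L1-HIT | VC []
  [3] addr=0x64 blk=25 s=1: L1-HIT | VC []
  [4] addr=0x79 blk=30 s=2: L1-HIT | VC []
  [5] addr=0x65 blk=25 s=1: L1-HIT | VC []
  [6] addr=0x35 blk=13 s=1: MISS | VC [25]
  [7] addr=0x66 blk=25 s=1: VC-HIT | VC [13]
  [8] addr=0x37 blk=13 s=1: VC-HIT | VC [25]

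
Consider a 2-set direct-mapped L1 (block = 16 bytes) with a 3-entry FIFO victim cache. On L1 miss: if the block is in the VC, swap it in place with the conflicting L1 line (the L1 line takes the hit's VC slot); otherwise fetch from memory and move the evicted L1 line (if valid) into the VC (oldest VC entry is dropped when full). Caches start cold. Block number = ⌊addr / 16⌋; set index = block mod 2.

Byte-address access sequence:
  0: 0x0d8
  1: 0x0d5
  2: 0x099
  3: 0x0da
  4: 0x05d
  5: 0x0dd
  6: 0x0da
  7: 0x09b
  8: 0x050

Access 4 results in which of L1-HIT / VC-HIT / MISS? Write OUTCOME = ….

OUTCOME = MISS

0: 0xd8 (blk 13, set 1) → MISS  vc=[]
1: 0xd5 (blk 13, set 1) → L1-HIT  vc=[]
2: 0x99 (blk 9, set 1) → MISS  vc=[13]
3: 0xda (blk 13, set 1) → VC-HIT  vc=[9]
4: 0x5d (blk 5, set 1) → MISS  vc=[9, 13]
5: 0xdd (blk 13, set 1) → VC-HIT  vc=[9, 5]
6: 0xda (blk 13, set 1) → L1-HIT  vc=[9, 5]
7: 0x9b (blk 9, set 1) → VC-HIT  vc=[13, 5]
8: 0x50 (blk 5, set 1) → VC-HIT  vc=[13, 9]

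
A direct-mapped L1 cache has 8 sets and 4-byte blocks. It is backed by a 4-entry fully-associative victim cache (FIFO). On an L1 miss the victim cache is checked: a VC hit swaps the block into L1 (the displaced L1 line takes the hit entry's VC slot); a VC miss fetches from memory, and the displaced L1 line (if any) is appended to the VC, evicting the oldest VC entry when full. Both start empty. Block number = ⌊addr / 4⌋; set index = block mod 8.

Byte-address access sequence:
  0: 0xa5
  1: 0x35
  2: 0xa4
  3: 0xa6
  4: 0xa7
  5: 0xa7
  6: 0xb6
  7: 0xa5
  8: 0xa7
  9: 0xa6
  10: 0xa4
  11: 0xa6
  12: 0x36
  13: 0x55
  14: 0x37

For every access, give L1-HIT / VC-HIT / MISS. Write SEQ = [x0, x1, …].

  [0] addr=0xa5 blk=41 s=1: MISS | VC []
  [1] addr=0x35 blk=13 s=5: MISS | VC []
  [2] addr=0xa4 blk=41 s=1: L1-HIT | VC []
  [3] addr=0xa6 blk=41 s=1: L1-HIT | VC []
  [4] addr=0xa7 blk=41 s=1: L1-HIT | VC []
  [5] addr=0xa7 blk=41 s=1: L1-HIT | VC []
  [6] addr=0xb6 blk=45 s=5: MISS | VC [13]
  [7] addr=0xa5 blk=41 s=1: L1-HIT | VC [13]
  [8] addr=0xa7 blk=41 s=1: L1-HIT | VC [13]
  [9] addr=0xa6 blk=41 s=1: L1-HIT | VC [13]
  [10] addr=0xa4 blk=41 s=1: L1-HIT | VC [13]
  [11] addr=0xa6 blk=41 s=1: L1-HIT | VC [13]
  [12] addr=0x36 blk=13 s=5: VC-HIT | VC [45]
  [13] addr=0x55 blk=21 s=5: MISS | VC [45, 13]
  [14] addr=0x37 blk=13 s=5: VC-HIT | VC [45, 21]

SEQ = [MISS, MISS, L1-HIT, L1-HIT, L1-HIT, L1-HIT, MISS, L1-HIT, L1-HIT, L1-HIT, L1-HIT, L1-HIT, VC-HIT, MISS, VC-HIT]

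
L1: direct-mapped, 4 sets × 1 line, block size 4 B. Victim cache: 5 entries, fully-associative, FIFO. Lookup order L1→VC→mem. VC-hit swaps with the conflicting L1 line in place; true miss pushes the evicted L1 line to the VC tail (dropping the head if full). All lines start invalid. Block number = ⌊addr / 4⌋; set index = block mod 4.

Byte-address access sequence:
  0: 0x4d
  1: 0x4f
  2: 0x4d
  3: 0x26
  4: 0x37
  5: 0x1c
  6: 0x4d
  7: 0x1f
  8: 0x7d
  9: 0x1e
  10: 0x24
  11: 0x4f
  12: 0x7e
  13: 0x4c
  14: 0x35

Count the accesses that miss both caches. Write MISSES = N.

#0 0x4d→b19/s3 MISS; vc=[]
#1 0x4f→b19/s3 L1-HIT; vc=[]
#2 0x4d→b19/s3 L1-HIT; vc=[]
#3 0x26→b9/s1 MISS; vc=[]
#4 0x37→b13/s1 MISS; vc=[9]
#5 0x1c→b7/s3 MISS; vc=[9,19]
#6 0x4d→b19/s3 VC-HIT; vc=[9,7]
#7 0x1f→b7/s3 VC-HIT; vc=[9,19]
#8 0x7d→b31/s3 MISS; vc=[9,19,7]
#9 0x1e→b7/s3 VC-HIT; vc=[9,19,31]
#10 0x24→b9/s1 VC-HIT; vc=[13,19,31]
#11 0x4f→b19/s3 VC-HIT; vc=[13,7,31]
#12 0x7e→b31/s3 VC-HIT; vc=[13,7,19]
#13 0x4c→b19/s3 VC-HIT; vc=[13,7,31]
#14 0x35→b13/s1 VC-HIT; vc=[9,7,31]

MISSES = 5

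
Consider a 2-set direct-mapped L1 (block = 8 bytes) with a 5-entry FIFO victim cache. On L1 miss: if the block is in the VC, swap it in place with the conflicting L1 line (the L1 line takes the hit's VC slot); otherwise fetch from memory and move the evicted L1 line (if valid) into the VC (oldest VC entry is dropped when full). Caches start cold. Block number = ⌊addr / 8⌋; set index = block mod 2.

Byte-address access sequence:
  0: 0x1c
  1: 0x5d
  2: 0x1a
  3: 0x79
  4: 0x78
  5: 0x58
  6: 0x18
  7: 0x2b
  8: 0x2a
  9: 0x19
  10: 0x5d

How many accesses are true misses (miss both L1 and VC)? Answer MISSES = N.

MISSES = 4

  [0] addr=0x1c blk=3 s=1: MISS | VC []
  [1] addr=0x5d blk=11 s=1: MISS | VC [3]
  [2] addr=0x1a blk=3 s=1: VC-HIT | VC [11]
  [3] addr=0x79 blk=15 s=1: MISS | VC [11, 3]
  [4] addr=0x78 blk=15 s=1: L1-HIT | VC [11, 3]
  [5] addr=0x58 blk=11 s=1: VC-HIT | VC [15, 3]
  [6] addr=0x18 blk=3 s=1: VC-HIT | VC [15, 11]
  [7] addr=0x2b blk=5 s=1: MISS | VC [15, 11, 3]
  [8] addr=0x2a blk=5 s=1: L1-HIT | VC [15, 11, 3]
  [9] addr=0x19 blk=3 s=1: VC-HIT | VC [15, 11, 5]
  [10] addr=0x5d blk=11 s=1: VC-HIT | VC [15, 3, 5]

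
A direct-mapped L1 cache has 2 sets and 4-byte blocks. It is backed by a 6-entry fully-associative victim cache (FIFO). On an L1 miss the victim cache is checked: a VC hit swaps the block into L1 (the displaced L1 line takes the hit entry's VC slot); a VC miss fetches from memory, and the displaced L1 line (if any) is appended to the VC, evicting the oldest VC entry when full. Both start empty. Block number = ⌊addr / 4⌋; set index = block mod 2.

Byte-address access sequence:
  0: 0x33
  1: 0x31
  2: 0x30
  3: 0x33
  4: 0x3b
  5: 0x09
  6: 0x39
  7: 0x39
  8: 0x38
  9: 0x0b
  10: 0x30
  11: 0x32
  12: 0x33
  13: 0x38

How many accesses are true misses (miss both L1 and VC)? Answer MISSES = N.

MISSES = 3

#0 0x33→b12/s0 MISS; vc=[]
#1 0x31→b12/s0 L1-HIT; vc=[]
#2 0x30→b12/s0 L1-HIT; vc=[]
#3 0x33→b12/s0 L1-HIT; vc=[]
#4 0x3b→b14/s0 MISS; vc=[12]
#5 0x9→b2/s0 MISS; vc=[12,14]
#6 0x39→b14/s0 VC-HIT; vc=[12,2]
#7 0x39→b14/s0 L1-HIT; vc=[12,2]
#8 0x38→b14/s0 L1-HIT; vc=[12,2]
#9 0xb→b2/s0 VC-HIT; vc=[12,14]
#10 0x30→b12/s0 VC-HIT; vc=[2,14]
#11 0x32→b12/s0 L1-HIT; vc=[2,14]
#12 0x33→b12/s0 L1-HIT; vc=[2,14]
#13 0x38→b14/s0 VC-HIT; vc=[2,12]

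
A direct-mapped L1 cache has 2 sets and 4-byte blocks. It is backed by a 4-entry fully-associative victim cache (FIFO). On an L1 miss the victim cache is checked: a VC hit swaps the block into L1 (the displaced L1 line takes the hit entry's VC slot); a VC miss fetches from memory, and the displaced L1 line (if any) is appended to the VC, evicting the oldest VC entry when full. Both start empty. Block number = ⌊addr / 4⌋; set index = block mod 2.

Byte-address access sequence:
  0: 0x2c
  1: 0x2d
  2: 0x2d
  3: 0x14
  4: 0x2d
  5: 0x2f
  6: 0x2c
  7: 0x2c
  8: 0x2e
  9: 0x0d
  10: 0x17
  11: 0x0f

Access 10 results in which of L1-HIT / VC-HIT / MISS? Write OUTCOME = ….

#0 0x2c→b11/s1 MISS; vc=[]
#1 0x2d→b11/s1 L1-HIT; vc=[]
#2 0x2d→b11/s1 L1-HIT; vc=[]
#3 0x14→b5/s1 MISS; vc=[11]
#4 0x2d→b11/s1 VC-HIT; vc=[5]
#5 0x2f→b11/s1 L1-HIT; vc=[5]
#6 0x2c→b11/s1 L1-HIT; vc=[5]
#7 0x2c→b11/s1 L1-HIT; vc=[5]
#8 0x2e→b11/s1 L1-HIT; vc=[5]
#9 0xd→b3/s1 MISS; vc=[5,11]
#10 0x17→b5/s1 VC-HIT; vc=[3,11]
#11 0xf→b3/s1 VC-HIT; vc=[5,11]

OUTCOME = VC-HIT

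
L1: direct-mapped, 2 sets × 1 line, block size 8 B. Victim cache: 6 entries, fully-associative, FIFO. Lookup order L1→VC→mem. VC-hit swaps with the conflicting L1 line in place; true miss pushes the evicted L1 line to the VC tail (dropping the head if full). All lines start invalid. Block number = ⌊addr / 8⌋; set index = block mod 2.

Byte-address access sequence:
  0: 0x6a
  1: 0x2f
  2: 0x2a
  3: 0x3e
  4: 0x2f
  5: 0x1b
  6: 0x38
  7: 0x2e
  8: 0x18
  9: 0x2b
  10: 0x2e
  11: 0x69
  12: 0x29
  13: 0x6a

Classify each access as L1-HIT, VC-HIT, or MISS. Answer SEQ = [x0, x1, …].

SEQ = [MISS, MISS, L1-HIT, MISS, VC-HIT, MISS, VC-HIT, VC-HIT, VC-HIT, VC-HIT, L1-HIT, VC-HIT, VC-HIT, VC-HIT]

0: 0x6a (blk 13, set 1) → MISS  vc=[]
1: 0x2f (blk 5, set 1) → MISS  vc=[13]
2: 0x2a (blk 5, set 1) → L1-HIT  vc=[13]
3: 0x3e (blk 7, set 1) → MISS  vc=[13, 5]
4: 0x2f (blk 5, set 1) → VC-HIT  vc=[13, 7]
5: 0x1b (blk 3, set 1) → MISS  vc=[13, 7, 5]
6: 0x38 (blk 7, set 1) → VC-HIT  vc=[13, 3, 5]
7: 0x2e (blk 5, set 1) → VC-HIT  vc=[13, 3, 7]
8: 0x18 (blk 3, set 1) → VC-HIT  vc=[13, 5, 7]
9: 0x2b (blk 5, set 1) → VC-HIT  vc=[13, 3, 7]
10: 0x2e (blk 5, set 1) → L1-HIT  vc=[13, 3, 7]
11: 0x69 (blk 13, set 1) → VC-HIT  vc=[5, 3, 7]
12: 0x29 (blk 5, set 1) → VC-HIT  vc=[13, 3, 7]
13: 0x6a (blk 13, set 1) → VC-HIT  vc=[5, 3, 7]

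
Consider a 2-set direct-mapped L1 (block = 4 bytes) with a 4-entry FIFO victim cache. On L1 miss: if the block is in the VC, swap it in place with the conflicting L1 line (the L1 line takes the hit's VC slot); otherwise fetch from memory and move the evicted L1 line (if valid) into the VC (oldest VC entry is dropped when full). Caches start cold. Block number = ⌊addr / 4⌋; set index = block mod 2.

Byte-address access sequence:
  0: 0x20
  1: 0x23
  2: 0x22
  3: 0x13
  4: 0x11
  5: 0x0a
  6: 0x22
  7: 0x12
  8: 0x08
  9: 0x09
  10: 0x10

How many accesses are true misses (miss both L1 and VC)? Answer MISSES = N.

MISSES = 3

#0 0x20→b8/s0 MISS; vc=[]
#1 0x23→b8/s0 L1-HIT; vc=[]
#2 0x22→b8/s0 L1-HIT; vc=[]
#3 0x13→b4/s0 MISS; vc=[8]
#4 0x11→b4/s0 L1-HIT; vc=[8]
#5 0xa→b2/s0 MISS; vc=[8,4]
#6 0x22→b8/s0 VC-HIT; vc=[2,4]
#7 0x12→b4/s0 VC-HIT; vc=[2,8]
#8 0x8→b2/s0 VC-HIT; vc=[4,8]
#9 0x9→b2/s0 L1-HIT; vc=[4,8]
#10 0x10→b4/s0 VC-HIT; vc=[2,8]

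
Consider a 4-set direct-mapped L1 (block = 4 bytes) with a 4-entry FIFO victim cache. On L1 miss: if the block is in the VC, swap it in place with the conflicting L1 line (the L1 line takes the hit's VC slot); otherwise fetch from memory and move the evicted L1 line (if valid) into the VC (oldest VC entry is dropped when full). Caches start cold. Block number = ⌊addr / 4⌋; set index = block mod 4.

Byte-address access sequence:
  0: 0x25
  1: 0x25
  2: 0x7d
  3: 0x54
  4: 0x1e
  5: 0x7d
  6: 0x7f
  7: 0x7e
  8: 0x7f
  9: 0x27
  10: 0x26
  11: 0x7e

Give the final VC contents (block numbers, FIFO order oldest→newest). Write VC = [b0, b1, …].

  [0] addr=0x25 blk=9 s=1: MISS | VC []
  [1] addr=0x25 blk=9 s=1: L1-HIT | VC []
  [2] addr=0x7d blk=31 s=3: MISS | VC []
  [3] addr=0x54 blk=21 s=1: MISS | VC [9]
  [4] addr=0x1e blk=7 s=3: MISS | VC [9, 31]
  [5] addr=0x7d blk=31 s=3: VC-HIT | VC [9, 7]
  [6] addr=0x7f blk=31 s=3: L1-HIT | VC [9, 7]
  [7] addr=0x7e blk=31 s=3: L1-HIT | VC [9, 7]
  [8] addr=0x7f blk=31 s=3: L1-HIT | VC [9, 7]
  [9] addr=0x27 blk=9 s=1: VC-HIT | VC [21, 7]
  [10] addr=0x26 blk=9 s=1: L1-HIT | VC [21, 7]
  [11] addr=0x7e blk=31 s=3: L1-HIT | VC [21, 7]

VC = [21, 7]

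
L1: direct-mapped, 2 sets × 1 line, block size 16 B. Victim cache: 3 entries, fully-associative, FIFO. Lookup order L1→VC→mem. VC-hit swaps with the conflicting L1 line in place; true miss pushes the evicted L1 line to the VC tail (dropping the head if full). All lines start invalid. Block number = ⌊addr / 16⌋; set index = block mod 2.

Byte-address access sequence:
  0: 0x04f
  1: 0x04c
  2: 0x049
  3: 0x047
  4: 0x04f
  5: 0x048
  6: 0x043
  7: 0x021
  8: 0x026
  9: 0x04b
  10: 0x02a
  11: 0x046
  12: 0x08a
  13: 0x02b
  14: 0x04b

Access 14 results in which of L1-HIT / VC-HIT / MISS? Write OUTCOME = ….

0: 0x4f (blk 4, set 0) → MISS  vc=[]
1: 0x4c (blk 4, set 0) → L1-HIT  vc=[]
2: 0x49 (blk 4, set 0) → L1-HIT  vc=[]
3: 0x47 (blk 4, set 0) → L1-HIT  vc=[]
4: 0x4f (blk 4, set 0) → L1-HIT  vc=[]
5: 0x48 (blk 4, set 0) → L1-HIT  vc=[]
6: 0x43 (blk 4, set 0) → L1-HIT  vc=[]
7: 0x21 (blk 2, set 0) → MISS  vc=[4]
8: 0x26 (blk 2, set 0) → L1-HIT  vc=[4]
9: 0x4b (blk 4, set 0) → VC-HIT  vc=[2]
10: 0x2a (blk 2, set 0) → VC-HIT  vc=[4]
11: 0x46 (blk 4, set 0) → VC-HIT  vc=[2]
12: 0x8a (blk 8, set 0) → MISS  vc=[2, 4]
13: 0x2b (blk 2, set 0) → VC-HIT  vc=[8, 4]
14: 0x4b (blk 4, set 0) → VC-HIT  vc=[8, 2]

OUTCOME = VC-HIT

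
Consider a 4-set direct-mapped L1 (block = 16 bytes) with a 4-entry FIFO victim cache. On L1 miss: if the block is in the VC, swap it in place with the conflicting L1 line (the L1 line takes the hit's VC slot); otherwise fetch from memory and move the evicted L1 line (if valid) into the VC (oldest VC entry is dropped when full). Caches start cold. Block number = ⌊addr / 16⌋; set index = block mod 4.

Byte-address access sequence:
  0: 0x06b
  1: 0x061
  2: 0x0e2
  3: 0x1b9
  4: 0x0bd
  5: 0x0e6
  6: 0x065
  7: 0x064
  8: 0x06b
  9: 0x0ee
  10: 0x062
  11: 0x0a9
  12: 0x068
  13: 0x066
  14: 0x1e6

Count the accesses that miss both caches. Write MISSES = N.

MISSES = 6

0: 0x6b (blk 6, set 2) → MISS  vc=[]
1: 0x61 (blk 6, set 2) → L1-HIT  vc=[]
2: 0xe2 (blk 14, set 2) → MISS  vc=[6]
3: 0x1b9 (blk 27, set 3) → MISS  vc=[6]
4: 0xbd (blk 11, set 3) → MISS  vc=[6, 27]
5: 0xe6 (blk 14, set 2) → L1-HIT  vc=[6, 27]
6: 0x65 (blk 6, set 2) → VC-HIT  vc=[14, 27]
7: 0x64 (blk 6, set 2) → L1-HIT  vc=[14, 27]
8: 0x6b (blk 6, set 2) → L1-HIT  vc=[14, 27]
9: 0xee (blk 14, set 2) → VC-HIT  vc=[6, 27]
10: 0x62 (blk 6, set 2) → VC-HIT  vc=[14, 27]
11: 0xa9 (blk 10, set 2) → MISS  vc=[14, 27, 6]
12: 0x68 (blk 6, set 2) → VC-HIT  vc=[14, 27, 10]
13: 0x66 (blk 6, set 2) → L1-HIT  vc=[14, 27, 10]
14: 0x1e6 (blk 30, set 2) → MISS  vc=[14, 27, 10, 6]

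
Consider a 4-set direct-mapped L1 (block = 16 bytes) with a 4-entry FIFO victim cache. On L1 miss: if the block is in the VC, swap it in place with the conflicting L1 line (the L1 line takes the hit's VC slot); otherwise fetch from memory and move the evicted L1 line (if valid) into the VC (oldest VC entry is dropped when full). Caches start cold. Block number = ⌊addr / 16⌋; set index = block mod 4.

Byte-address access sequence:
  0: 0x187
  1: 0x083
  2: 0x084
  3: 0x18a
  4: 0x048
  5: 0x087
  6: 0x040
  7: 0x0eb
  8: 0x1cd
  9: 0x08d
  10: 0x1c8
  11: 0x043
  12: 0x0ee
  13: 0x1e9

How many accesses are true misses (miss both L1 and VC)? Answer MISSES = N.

MISSES = 6

  [0] addr=0x187 blk=24 s=0: MISS | VC []
  [1] addr=0x83 blk=8 s=0: MISS | VC [24]
  [2] addr=0x84 blk=8 s=0: L1-HIT | VC [24]
  [3] addr=0x18a blk=24 s=0: VC-HIT | VC [8]
  [4] addr=0x48 blk=4 s=0: MISS | VC [8, 24]
  [5] addr=0x87 blk=8 s=0: VC-HIT | VC [4, 24]
  [6] addr=0x40 blk=4 s=0: VC-HIT | VC [8, 24]
  [7] addr=0xeb blk=14 s=2: MISS | VC [8, 24]
  [8] addr=0x1cd blk=28 s=0: MISS | VC [8, 24, 4]
  [9] addr=0x8d blk=8 s=0: VC-HIT | VC [28, 24, 4]
  [10] addr=0x1c8 blk=28 s=0: VC-HIT | VC [8, 24, 4]
  [11] addr=0x43 blk=4 s=0: VC-HIT | VC [8, 24, 28]
  [12] addr=0xee blk=14 s=2: L1-HIT | VC [8, 24, 28]
  [13] addr=0x1e9 blk=30 s=2: MISS | VC [8, 24, 28, 14]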